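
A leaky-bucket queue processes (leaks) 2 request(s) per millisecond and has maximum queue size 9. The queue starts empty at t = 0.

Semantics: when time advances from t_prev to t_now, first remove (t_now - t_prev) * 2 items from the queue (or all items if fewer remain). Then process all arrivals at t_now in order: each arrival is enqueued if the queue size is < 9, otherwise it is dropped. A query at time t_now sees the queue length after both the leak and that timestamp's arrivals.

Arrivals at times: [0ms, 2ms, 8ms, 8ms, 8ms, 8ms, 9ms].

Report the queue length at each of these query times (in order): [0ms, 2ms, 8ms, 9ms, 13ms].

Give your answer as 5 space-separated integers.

Queue lengths at query times:
  query t=0ms: backlog = 1
  query t=2ms: backlog = 1
  query t=8ms: backlog = 4
  query t=9ms: backlog = 3
  query t=13ms: backlog = 0

Answer: 1 1 4 3 0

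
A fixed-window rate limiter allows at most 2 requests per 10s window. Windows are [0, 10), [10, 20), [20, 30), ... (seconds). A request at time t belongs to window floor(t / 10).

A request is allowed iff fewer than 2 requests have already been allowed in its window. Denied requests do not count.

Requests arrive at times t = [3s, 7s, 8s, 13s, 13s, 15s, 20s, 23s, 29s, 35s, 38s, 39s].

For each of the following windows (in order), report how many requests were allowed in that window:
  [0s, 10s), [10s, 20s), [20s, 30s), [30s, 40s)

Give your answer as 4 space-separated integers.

Answer: 2 2 2 2

Derivation:
Processing requests:
  req#1 t=3s (window 0): ALLOW
  req#2 t=7s (window 0): ALLOW
  req#3 t=8s (window 0): DENY
  req#4 t=13s (window 1): ALLOW
  req#5 t=13s (window 1): ALLOW
  req#6 t=15s (window 1): DENY
  req#7 t=20s (window 2): ALLOW
  req#8 t=23s (window 2): ALLOW
  req#9 t=29s (window 2): DENY
  req#10 t=35s (window 3): ALLOW
  req#11 t=38s (window 3): ALLOW
  req#12 t=39s (window 3): DENY

Allowed counts by window: 2 2 2 2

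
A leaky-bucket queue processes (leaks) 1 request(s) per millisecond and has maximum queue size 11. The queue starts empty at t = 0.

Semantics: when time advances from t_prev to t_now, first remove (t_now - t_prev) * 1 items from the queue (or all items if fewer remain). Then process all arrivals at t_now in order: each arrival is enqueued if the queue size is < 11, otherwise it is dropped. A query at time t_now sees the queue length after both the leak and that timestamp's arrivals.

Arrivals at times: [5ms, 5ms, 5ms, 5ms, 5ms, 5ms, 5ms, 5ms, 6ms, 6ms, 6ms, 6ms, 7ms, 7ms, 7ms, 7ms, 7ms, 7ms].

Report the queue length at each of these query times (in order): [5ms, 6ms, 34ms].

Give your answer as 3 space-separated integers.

Answer: 8 11 0

Derivation:
Queue lengths at query times:
  query t=5ms: backlog = 8
  query t=6ms: backlog = 11
  query t=34ms: backlog = 0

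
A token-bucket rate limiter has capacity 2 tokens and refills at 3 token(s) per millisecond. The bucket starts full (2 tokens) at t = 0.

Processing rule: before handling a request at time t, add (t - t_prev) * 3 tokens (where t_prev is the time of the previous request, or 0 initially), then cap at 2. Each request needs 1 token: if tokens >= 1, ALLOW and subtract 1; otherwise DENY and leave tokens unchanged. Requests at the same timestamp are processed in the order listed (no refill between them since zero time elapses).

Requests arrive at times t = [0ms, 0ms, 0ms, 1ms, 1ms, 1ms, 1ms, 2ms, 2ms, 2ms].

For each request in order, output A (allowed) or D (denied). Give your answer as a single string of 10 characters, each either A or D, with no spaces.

Answer: AADAADDAAD

Derivation:
Simulating step by step:
  req#1 t=0ms: ALLOW
  req#2 t=0ms: ALLOW
  req#3 t=0ms: DENY
  req#4 t=1ms: ALLOW
  req#5 t=1ms: ALLOW
  req#6 t=1ms: DENY
  req#7 t=1ms: DENY
  req#8 t=2ms: ALLOW
  req#9 t=2ms: ALLOW
  req#10 t=2ms: DENY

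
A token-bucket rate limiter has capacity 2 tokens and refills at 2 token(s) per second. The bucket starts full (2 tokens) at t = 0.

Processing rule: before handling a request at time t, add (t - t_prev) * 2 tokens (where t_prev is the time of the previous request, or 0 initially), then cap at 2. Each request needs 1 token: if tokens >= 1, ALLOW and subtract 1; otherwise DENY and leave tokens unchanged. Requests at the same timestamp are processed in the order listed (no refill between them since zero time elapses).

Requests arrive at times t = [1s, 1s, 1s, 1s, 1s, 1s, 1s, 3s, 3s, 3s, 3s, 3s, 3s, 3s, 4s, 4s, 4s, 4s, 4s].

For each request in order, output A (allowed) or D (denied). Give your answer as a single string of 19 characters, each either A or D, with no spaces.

Answer: AADDDDDAADDDDDAADDD

Derivation:
Simulating step by step:
  req#1 t=1s: ALLOW
  req#2 t=1s: ALLOW
  req#3 t=1s: DENY
  req#4 t=1s: DENY
  req#5 t=1s: DENY
  req#6 t=1s: DENY
  req#7 t=1s: DENY
  req#8 t=3s: ALLOW
  req#9 t=3s: ALLOW
  req#10 t=3s: DENY
  req#11 t=3s: DENY
  req#12 t=3s: DENY
  req#13 t=3s: DENY
  req#14 t=3s: DENY
  req#15 t=4s: ALLOW
  req#16 t=4s: ALLOW
  req#17 t=4s: DENY
  req#18 t=4s: DENY
  req#19 t=4s: DENY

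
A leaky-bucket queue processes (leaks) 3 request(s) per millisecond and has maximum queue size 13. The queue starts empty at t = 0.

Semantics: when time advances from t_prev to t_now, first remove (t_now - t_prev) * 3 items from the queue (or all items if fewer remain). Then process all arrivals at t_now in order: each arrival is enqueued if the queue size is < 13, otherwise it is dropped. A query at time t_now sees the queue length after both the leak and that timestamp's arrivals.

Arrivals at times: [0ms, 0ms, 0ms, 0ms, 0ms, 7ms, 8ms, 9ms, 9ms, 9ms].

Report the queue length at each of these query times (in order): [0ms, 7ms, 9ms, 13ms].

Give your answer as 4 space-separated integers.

Answer: 5 1 3 0

Derivation:
Queue lengths at query times:
  query t=0ms: backlog = 5
  query t=7ms: backlog = 1
  query t=9ms: backlog = 3
  query t=13ms: backlog = 0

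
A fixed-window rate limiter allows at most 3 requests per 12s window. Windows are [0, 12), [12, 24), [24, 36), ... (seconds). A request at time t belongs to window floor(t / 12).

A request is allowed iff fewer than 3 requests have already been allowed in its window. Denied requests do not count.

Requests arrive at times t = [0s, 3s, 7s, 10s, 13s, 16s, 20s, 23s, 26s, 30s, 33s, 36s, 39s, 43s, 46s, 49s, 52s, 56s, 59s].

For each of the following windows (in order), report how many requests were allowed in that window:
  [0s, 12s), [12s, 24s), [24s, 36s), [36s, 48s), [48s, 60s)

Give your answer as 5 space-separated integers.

Processing requests:
  req#1 t=0s (window 0): ALLOW
  req#2 t=3s (window 0): ALLOW
  req#3 t=7s (window 0): ALLOW
  req#4 t=10s (window 0): DENY
  req#5 t=13s (window 1): ALLOW
  req#6 t=16s (window 1): ALLOW
  req#7 t=20s (window 1): ALLOW
  req#8 t=23s (window 1): DENY
  req#9 t=26s (window 2): ALLOW
  req#10 t=30s (window 2): ALLOW
  req#11 t=33s (window 2): ALLOW
  req#12 t=36s (window 3): ALLOW
  req#13 t=39s (window 3): ALLOW
  req#14 t=43s (window 3): ALLOW
  req#15 t=46s (window 3): DENY
  req#16 t=49s (window 4): ALLOW
  req#17 t=52s (window 4): ALLOW
  req#18 t=56s (window 4): ALLOW
  req#19 t=59s (window 4): DENY

Allowed counts by window: 3 3 3 3 3

Answer: 3 3 3 3 3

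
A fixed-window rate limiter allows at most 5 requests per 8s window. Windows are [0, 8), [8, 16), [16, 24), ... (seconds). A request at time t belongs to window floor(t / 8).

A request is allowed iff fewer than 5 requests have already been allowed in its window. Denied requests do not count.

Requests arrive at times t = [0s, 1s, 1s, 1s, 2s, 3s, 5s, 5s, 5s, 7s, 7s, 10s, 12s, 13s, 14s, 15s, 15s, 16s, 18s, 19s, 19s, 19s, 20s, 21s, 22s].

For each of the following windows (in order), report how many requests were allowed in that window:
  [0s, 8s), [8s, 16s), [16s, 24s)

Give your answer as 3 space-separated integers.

Processing requests:
  req#1 t=0s (window 0): ALLOW
  req#2 t=1s (window 0): ALLOW
  req#3 t=1s (window 0): ALLOW
  req#4 t=1s (window 0): ALLOW
  req#5 t=2s (window 0): ALLOW
  req#6 t=3s (window 0): DENY
  req#7 t=5s (window 0): DENY
  req#8 t=5s (window 0): DENY
  req#9 t=5s (window 0): DENY
  req#10 t=7s (window 0): DENY
  req#11 t=7s (window 0): DENY
  req#12 t=10s (window 1): ALLOW
  req#13 t=12s (window 1): ALLOW
  req#14 t=13s (window 1): ALLOW
  req#15 t=14s (window 1): ALLOW
  req#16 t=15s (window 1): ALLOW
  req#17 t=15s (window 1): DENY
  req#18 t=16s (window 2): ALLOW
  req#19 t=18s (window 2): ALLOW
  req#20 t=19s (window 2): ALLOW
  req#21 t=19s (window 2): ALLOW
  req#22 t=19s (window 2): ALLOW
  req#23 t=20s (window 2): DENY
  req#24 t=21s (window 2): DENY
  req#25 t=22s (window 2): DENY

Allowed counts by window: 5 5 5

Answer: 5 5 5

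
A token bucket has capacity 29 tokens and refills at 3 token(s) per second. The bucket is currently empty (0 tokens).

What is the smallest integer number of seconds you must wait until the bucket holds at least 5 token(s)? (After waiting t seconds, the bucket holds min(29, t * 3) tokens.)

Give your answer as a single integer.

Answer: 2

Derivation:
Need t * 3 >= 5, so t >= 5/3.
Smallest integer t = ceil(5/3) = 2.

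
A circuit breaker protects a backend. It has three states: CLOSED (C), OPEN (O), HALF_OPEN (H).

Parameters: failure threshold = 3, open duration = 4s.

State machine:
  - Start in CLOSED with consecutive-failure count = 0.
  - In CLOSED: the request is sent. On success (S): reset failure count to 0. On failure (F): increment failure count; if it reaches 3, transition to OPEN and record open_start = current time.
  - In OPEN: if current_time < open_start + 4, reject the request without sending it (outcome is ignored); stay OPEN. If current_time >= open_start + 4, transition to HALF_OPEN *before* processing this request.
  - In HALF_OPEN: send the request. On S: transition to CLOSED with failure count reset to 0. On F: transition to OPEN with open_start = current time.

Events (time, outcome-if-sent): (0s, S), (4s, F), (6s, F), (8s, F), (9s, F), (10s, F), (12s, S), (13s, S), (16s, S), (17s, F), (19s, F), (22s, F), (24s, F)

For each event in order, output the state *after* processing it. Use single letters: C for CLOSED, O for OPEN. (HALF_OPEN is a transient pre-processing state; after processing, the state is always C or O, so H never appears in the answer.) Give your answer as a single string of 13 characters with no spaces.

Answer: CCCOOOCCCCCOO

Derivation:
State after each event:
  event#1 t=0s outcome=S: state=CLOSED
  event#2 t=4s outcome=F: state=CLOSED
  event#3 t=6s outcome=F: state=CLOSED
  event#4 t=8s outcome=F: state=OPEN
  event#5 t=9s outcome=F: state=OPEN
  event#6 t=10s outcome=F: state=OPEN
  event#7 t=12s outcome=S: state=CLOSED
  event#8 t=13s outcome=S: state=CLOSED
  event#9 t=16s outcome=S: state=CLOSED
  event#10 t=17s outcome=F: state=CLOSED
  event#11 t=19s outcome=F: state=CLOSED
  event#12 t=22s outcome=F: state=OPEN
  event#13 t=24s outcome=F: state=OPEN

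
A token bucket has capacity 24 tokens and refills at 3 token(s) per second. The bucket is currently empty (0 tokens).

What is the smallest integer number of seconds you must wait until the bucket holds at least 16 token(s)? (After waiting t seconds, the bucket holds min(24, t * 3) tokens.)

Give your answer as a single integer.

Answer: 6

Derivation:
Need t * 3 >= 16, so t >= 16/3.
Smallest integer t = ceil(16/3) = 6.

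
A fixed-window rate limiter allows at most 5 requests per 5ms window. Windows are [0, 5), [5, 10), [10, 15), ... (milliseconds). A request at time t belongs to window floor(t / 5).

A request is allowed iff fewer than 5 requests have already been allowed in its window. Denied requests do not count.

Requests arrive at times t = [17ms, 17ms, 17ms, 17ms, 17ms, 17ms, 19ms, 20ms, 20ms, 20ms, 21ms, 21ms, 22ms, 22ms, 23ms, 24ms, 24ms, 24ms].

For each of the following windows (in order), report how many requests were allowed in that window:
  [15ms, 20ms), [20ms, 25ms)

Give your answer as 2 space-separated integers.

Answer: 5 5

Derivation:
Processing requests:
  req#1 t=17ms (window 3): ALLOW
  req#2 t=17ms (window 3): ALLOW
  req#3 t=17ms (window 3): ALLOW
  req#4 t=17ms (window 3): ALLOW
  req#5 t=17ms (window 3): ALLOW
  req#6 t=17ms (window 3): DENY
  req#7 t=19ms (window 3): DENY
  req#8 t=20ms (window 4): ALLOW
  req#9 t=20ms (window 4): ALLOW
  req#10 t=20ms (window 4): ALLOW
  req#11 t=21ms (window 4): ALLOW
  req#12 t=21ms (window 4): ALLOW
  req#13 t=22ms (window 4): DENY
  req#14 t=22ms (window 4): DENY
  req#15 t=23ms (window 4): DENY
  req#16 t=24ms (window 4): DENY
  req#17 t=24ms (window 4): DENY
  req#18 t=24ms (window 4): DENY

Allowed counts by window: 5 5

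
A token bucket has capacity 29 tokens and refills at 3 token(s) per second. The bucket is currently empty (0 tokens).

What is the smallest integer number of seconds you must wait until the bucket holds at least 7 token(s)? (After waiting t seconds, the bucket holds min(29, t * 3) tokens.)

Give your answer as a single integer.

Answer: 3

Derivation:
Need t * 3 >= 7, so t >= 7/3.
Smallest integer t = ceil(7/3) = 3.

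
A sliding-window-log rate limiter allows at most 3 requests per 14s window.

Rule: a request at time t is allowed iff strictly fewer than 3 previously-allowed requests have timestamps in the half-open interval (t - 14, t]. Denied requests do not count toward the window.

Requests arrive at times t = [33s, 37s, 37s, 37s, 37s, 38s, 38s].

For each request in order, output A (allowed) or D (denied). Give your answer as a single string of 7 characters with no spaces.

Tracking allowed requests in the window:
  req#1 t=33s: ALLOW
  req#2 t=37s: ALLOW
  req#3 t=37s: ALLOW
  req#4 t=37s: DENY
  req#5 t=37s: DENY
  req#6 t=38s: DENY
  req#7 t=38s: DENY

Answer: AAADDDD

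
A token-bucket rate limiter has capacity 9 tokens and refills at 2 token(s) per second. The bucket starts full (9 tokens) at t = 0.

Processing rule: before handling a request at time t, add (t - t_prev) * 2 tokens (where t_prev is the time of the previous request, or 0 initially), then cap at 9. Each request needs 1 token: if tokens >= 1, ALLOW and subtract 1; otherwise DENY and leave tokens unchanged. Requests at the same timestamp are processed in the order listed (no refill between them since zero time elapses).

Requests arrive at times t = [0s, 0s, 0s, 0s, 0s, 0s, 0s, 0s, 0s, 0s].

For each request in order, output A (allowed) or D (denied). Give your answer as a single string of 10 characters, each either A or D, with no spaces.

Answer: AAAAAAAAAD

Derivation:
Simulating step by step:
  req#1 t=0s: ALLOW
  req#2 t=0s: ALLOW
  req#3 t=0s: ALLOW
  req#4 t=0s: ALLOW
  req#5 t=0s: ALLOW
  req#6 t=0s: ALLOW
  req#7 t=0s: ALLOW
  req#8 t=0s: ALLOW
  req#9 t=0s: ALLOW
  req#10 t=0s: DENY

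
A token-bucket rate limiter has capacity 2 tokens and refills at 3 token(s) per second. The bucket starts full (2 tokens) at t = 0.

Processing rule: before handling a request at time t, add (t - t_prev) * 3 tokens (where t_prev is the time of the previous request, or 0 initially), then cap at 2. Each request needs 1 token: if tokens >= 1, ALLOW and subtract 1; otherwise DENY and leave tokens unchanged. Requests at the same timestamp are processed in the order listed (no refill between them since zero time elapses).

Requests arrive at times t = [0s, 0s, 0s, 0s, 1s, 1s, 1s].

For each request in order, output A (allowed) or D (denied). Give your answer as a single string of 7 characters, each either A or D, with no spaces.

Simulating step by step:
  req#1 t=0s: ALLOW
  req#2 t=0s: ALLOW
  req#3 t=0s: DENY
  req#4 t=0s: DENY
  req#5 t=1s: ALLOW
  req#6 t=1s: ALLOW
  req#7 t=1s: DENY

Answer: AADDAAD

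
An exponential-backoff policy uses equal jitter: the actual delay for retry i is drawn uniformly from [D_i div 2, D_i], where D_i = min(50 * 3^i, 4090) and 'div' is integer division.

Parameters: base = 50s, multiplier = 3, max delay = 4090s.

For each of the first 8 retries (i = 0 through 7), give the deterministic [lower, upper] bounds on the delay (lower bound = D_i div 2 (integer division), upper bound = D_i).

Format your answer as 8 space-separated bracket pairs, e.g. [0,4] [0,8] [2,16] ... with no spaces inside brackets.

Computing bounds per retry:
  i=0: D_i=min(50*3^0,4090)=50, bounds=[25,50]
  i=1: D_i=min(50*3^1,4090)=150, bounds=[75,150]
  i=2: D_i=min(50*3^2,4090)=450, bounds=[225,450]
  i=3: D_i=min(50*3^3,4090)=1350, bounds=[675,1350]
  i=4: D_i=min(50*3^4,4090)=4050, bounds=[2025,4050]
  i=5: D_i=min(50*3^5,4090)=4090, bounds=[2045,4090]
  i=6: D_i=min(50*3^6,4090)=4090, bounds=[2045,4090]
  i=7: D_i=min(50*3^7,4090)=4090, bounds=[2045,4090]

Answer: [25,50] [75,150] [225,450] [675,1350] [2025,4050] [2045,4090] [2045,4090] [2045,4090]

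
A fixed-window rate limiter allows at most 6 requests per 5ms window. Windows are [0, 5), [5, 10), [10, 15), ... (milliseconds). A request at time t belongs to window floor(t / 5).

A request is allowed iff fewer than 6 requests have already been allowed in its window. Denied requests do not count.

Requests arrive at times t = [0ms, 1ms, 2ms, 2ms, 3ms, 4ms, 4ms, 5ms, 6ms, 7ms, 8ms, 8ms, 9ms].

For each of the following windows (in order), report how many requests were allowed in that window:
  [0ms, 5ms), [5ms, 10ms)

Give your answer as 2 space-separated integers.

Answer: 6 6

Derivation:
Processing requests:
  req#1 t=0ms (window 0): ALLOW
  req#2 t=1ms (window 0): ALLOW
  req#3 t=2ms (window 0): ALLOW
  req#4 t=2ms (window 0): ALLOW
  req#5 t=3ms (window 0): ALLOW
  req#6 t=4ms (window 0): ALLOW
  req#7 t=4ms (window 0): DENY
  req#8 t=5ms (window 1): ALLOW
  req#9 t=6ms (window 1): ALLOW
  req#10 t=7ms (window 1): ALLOW
  req#11 t=8ms (window 1): ALLOW
  req#12 t=8ms (window 1): ALLOW
  req#13 t=9ms (window 1): ALLOW

Allowed counts by window: 6 6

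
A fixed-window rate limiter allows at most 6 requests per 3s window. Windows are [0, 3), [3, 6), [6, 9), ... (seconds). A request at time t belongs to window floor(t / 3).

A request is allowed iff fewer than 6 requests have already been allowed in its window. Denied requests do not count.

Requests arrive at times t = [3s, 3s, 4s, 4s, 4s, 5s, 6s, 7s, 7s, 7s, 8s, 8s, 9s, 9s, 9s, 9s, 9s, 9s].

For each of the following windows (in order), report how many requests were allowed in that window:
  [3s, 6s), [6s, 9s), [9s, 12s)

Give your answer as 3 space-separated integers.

Answer: 6 6 6

Derivation:
Processing requests:
  req#1 t=3s (window 1): ALLOW
  req#2 t=3s (window 1): ALLOW
  req#3 t=4s (window 1): ALLOW
  req#4 t=4s (window 1): ALLOW
  req#5 t=4s (window 1): ALLOW
  req#6 t=5s (window 1): ALLOW
  req#7 t=6s (window 2): ALLOW
  req#8 t=7s (window 2): ALLOW
  req#9 t=7s (window 2): ALLOW
  req#10 t=7s (window 2): ALLOW
  req#11 t=8s (window 2): ALLOW
  req#12 t=8s (window 2): ALLOW
  req#13 t=9s (window 3): ALLOW
  req#14 t=9s (window 3): ALLOW
  req#15 t=9s (window 3): ALLOW
  req#16 t=9s (window 3): ALLOW
  req#17 t=9s (window 3): ALLOW
  req#18 t=9s (window 3): ALLOW

Allowed counts by window: 6 6 6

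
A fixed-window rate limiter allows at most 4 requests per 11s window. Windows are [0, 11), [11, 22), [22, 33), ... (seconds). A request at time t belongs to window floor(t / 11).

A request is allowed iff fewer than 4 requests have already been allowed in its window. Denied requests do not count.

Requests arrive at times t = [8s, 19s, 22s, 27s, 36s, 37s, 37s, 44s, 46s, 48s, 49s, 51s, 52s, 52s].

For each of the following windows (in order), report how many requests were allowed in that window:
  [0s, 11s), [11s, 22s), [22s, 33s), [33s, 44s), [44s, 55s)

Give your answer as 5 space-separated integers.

Answer: 1 1 2 3 4

Derivation:
Processing requests:
  req#1 t=8s (window 0): ALLOW
  req#2 t=19s (window 1): ALLOW
  req#3 t=22s (window 2): ALLOW
  req#4 t=27s (window 2): ALLOW
  req#5 t=36s (window 3): ALLOW
  req#6 t=37s (window 3): ALLOW
  req#7 t=37s (window 3): ALLOW
  req#8 t=44s (window 4): ALLOW
  req#9 t=46s (window 4): ALLOW
  req#10 t=48s (window 4): ALLOW
  req#11 t=49s (window 4): ALLOW
  req#12 t=51s (window 4): DENY
  req#13 t=52s (window 4): DENY
  req#14 t=52s (window 4): DENY

Allowed counts by window: 1 1 2 3 4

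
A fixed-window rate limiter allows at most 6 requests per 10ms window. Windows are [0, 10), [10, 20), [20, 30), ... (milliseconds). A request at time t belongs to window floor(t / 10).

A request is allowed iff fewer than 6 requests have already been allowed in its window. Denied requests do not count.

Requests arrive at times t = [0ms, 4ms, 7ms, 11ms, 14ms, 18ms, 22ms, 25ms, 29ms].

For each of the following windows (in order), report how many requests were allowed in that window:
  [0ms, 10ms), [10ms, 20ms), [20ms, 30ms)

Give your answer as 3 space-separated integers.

Processing requests:
  req#1 t=0ms (window 0): ALLOW
  req#2 t=4ms (window 0): ALLOW
  req#3 t=7ms (window 0): ALLOW
  req#4 t=11ms (window 1): ALLOW
  req#5 t=14ms (window 1): ALLOW
  req#6 t=18ms (window 1): ALLOW
  req#7 t=22ms (window 2): ALLOW
  req#8 t=25ms (window 2): ALLOW
  req#9 t=29ms (window 2): ALLOW

Allowed counts by window: 3 3 3

Answer: 3 3 3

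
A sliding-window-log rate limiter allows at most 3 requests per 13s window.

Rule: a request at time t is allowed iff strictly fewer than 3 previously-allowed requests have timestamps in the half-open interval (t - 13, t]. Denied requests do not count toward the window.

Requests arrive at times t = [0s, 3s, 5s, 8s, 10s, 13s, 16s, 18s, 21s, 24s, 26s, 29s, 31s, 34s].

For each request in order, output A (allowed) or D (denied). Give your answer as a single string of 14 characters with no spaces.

Tracking allowed requests in the window:
  req#1 t=0s: ALLOW
  req#2 t=3s: ALLOW
  req#3 t=5s: ALLOW
  req#4 t=8s: DENY
  req#5 t=10s: DENY
  req#6 t=13s: ALLOW
  req#7 t=16s: ALLOW
  req#8 t=18s: ALLOW
  req#9 t=21s: DENY
  req#10 t=24s: DENY
  req#11 t=26s: ALLOW
  req#12 t=29s: ALLOW
  req#13 t=31s: ALLOW
  req#14 t=34s: DENY

Answer: AAADDAAADDAAAD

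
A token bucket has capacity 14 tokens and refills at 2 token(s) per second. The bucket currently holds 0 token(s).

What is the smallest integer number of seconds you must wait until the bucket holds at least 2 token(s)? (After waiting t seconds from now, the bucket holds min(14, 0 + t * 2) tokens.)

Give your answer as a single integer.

Answer: 1

Derivation:
Need 0 + t * 2 >= 2, so t >= 2/2.
Smallest integer t = ceil(2/2) = 1.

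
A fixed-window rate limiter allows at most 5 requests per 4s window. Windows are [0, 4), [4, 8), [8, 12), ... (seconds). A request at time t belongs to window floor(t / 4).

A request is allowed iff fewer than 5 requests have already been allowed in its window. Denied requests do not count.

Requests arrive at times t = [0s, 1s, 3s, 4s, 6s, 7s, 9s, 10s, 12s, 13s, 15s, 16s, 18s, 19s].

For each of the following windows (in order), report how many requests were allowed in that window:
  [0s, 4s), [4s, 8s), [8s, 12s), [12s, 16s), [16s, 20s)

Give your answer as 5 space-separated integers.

Answer: 3 3 2 3 3

Derivation:
Processing requests:
  req#1 t=0s (window 0): ALLOW
  req#2 t=1s (window 0): ALLOW
  req#3 t=3s (window 0): ALLOW
  req#4 t=4s (window 1): ALLOW
  req#5 t=6s (window 1): ALLOW
  req#6 t=7s (window 1): ALLOW
  req#7 t=9s (window 2): ALLOW
  req#8 t=10s (window 2): ALLOW
  req#9 t=12s (window 3): ALLOW
  req#10 t=13s (window 3): ALLOW
  req#11 t=15s (window 3): ALLOW
  req#12 t=16s (window 4): ALLOW
  req#13 t=18s (window 4): ALLOW
  req#14 t=19s (window 4): ALLOW

Allowed counts by window: 3 3 2 3 3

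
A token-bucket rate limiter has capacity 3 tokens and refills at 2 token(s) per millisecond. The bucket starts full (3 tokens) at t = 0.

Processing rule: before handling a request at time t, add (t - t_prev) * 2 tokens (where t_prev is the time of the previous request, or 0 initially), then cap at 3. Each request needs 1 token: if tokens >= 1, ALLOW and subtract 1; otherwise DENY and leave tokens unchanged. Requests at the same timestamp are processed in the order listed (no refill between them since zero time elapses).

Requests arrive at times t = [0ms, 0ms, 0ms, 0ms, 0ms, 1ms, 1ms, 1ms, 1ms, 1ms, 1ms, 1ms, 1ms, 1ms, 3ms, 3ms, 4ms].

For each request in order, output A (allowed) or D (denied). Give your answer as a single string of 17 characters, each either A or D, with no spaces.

Simulating step by step:
  req#1 t=0ms: ALLOW
  req#2 t=0ms: ALLOW
  req#3 t=0ms: ALLOW
  req#4 t=0ms: DENY
  req#5 t=0ms: DENY
  req#6 t=1ms: ALLOW
  req#7 t=1ms: ALLOW
  req#8 t=1ms: DENY
  req#9 t=1ms: DENY
  req#10 t=1ms: DENY
  req#11 t=1ms: DENY
  req#12 t=1ms: DENY
  req#13 t=1ms: DENY
  req#14 t=1ms: DENY
  req#15 t=3ms: ALLOW
  req#16 t=3ms: ALLOW
  req#17 t=4ms: ALLOW

Answer: AAADDAADDDDDDDAAA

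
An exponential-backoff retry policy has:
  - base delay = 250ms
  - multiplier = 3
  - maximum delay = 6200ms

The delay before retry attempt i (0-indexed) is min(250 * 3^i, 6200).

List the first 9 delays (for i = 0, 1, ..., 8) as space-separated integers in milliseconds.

Answer: 250 750 2250 6200 6200 6200 6200 6200 6200

Derivation:
Computing each delay:
  i=0: min(250*3^0, 6200) = 250
  i=1: min(250*3^1, 6200) = 750
  i=2: min(250*3^2, 6200) = 2250
  i=3: min(250*3^3, 6200) = 6200
  i=4: min(250*3^4, 6200) = 6200
  i=5: min(250*3^5, 6200) = 6200
  i=6: min(250*3^6, 6200) = 6200
  i=7: min(250*3^7, 6200) = 6200
  i=8: min(250*3^8, 6200) = 6200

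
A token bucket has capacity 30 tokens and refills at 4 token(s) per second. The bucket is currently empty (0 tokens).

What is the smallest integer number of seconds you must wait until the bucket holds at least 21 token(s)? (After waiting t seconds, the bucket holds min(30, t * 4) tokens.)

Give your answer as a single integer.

Need t * 4 >= 21, so t >= 21/4.
Smallest integer t = ceil(21/4) = 6.

Answer: 6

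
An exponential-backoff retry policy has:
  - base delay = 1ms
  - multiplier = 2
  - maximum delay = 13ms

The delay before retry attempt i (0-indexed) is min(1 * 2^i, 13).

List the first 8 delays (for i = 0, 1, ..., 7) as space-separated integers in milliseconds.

Answer: 1 2 4 8 13 13 13 13

Derivation:
Computing each delay:
  i=0: min(1*2^0, 13) = 1
  i=1: min(1*2^1, 13) = 2
  i=2: min(1*2^2, 13) = 4
  i=3: min(1*2^3, 13) = 8
  i=4: min(1*2^4, 13) = 13
  i=5: min(1*2^5, 13) = 13
  i=6: min(1*2^6, 13) = 13
  i=7: min(1*2^7, 13) = 13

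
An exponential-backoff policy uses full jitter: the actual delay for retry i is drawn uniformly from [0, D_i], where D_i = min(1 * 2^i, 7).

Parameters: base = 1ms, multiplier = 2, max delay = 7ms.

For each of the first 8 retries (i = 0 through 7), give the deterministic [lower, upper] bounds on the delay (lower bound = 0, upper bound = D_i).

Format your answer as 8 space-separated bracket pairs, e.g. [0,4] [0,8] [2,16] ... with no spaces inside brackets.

Computing bounds per retry:
  i=0: D_i=min(1*2^0,7)=1, bounds=[0,1]
  i=1: D_i=min(1*2^1,7)=2, bounds=[0,2]
  i=2: D_i=min(1*2^2,7)=4, bounds=[0,4]
  i=3: D_i=min(1*2^3,7)=7, bounds=[0,7]
  i=4: D_i=min(1*2^4,7)=7, bounds=[0,7]
  i=5: D_i=min(1*2^5,7)=7, bounds=[0,7]
  i=6: D_i=min(1*2^6,7)=7, bounds=[0,7]
  i=7: D_i=min(1*2^7,7)=7, bounds=[0,7]

Answer: [0,1] [0,2] [0,4] [0,7] [0,7] [0,7] [0,7] [0,7]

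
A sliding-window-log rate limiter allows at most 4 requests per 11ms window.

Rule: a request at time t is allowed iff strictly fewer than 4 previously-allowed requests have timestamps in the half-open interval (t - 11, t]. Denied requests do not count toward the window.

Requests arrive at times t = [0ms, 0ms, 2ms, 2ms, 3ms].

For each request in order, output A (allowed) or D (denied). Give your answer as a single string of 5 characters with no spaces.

Answer: AAAAD

Derivation:
Tracking allowed requests in the window:
  req#1 t=0ms: ALLOW
  req#2 t=0ms: ALLOW
  req#3 t=2ms: ALLOW
  req#4 t=2ms: ALLOW
  req#5 t=3ms: DENY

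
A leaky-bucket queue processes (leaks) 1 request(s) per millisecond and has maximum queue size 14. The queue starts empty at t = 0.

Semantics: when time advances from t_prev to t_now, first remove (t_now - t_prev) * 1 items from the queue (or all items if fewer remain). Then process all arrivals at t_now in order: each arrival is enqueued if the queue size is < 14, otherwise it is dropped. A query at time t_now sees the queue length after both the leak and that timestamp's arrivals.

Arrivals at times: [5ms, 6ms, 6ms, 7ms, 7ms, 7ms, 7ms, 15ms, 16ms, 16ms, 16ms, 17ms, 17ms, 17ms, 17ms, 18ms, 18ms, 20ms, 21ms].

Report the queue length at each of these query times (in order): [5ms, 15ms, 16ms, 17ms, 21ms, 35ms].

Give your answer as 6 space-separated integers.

Queue lengths at query times:
  query t=5ms: backlog = 1
  query t=15ms: backlog = 1
  query t=16ms: backlog = 3
  query t=17ms: backlog = 6
  query t=21ms: backlog = 6
  query t=35ms: backlog = 0

Answer: 1 1 3 6 6 0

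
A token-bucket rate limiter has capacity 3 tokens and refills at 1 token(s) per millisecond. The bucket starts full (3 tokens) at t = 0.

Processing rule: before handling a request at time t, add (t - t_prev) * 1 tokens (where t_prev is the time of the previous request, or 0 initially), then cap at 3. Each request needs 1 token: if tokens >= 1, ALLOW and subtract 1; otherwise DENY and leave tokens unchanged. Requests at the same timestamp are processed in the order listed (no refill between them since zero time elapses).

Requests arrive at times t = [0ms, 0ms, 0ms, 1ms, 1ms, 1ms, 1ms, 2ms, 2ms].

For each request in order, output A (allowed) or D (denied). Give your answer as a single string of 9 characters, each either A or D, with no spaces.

Answer: AAAADDDAD

Derivation:
Simulating step by step:
  req#1 t=0ms: ALLOW
  req#2 t=0ms: ALLOW
  req#3 t=0ms: ALLOW
  req#4 t=1ms: ALLOW
  req#5 t=1ms: DENY
  req#6 t=1ms: DENY
  req#7 t=1ms: DENY
  req#8 t=2ms: ALLOW
  req#9 t=2ms: DENY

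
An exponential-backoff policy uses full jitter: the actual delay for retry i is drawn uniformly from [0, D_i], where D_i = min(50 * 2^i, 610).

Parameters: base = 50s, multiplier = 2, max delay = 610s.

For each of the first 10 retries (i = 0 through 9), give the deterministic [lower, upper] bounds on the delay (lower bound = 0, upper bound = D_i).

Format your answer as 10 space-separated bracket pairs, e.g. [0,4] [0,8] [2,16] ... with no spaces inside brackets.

Computing bounds per retry:
  i=0: D_i=min(50*2^0,610)=50, bounds=[0,50]
  i=1: D_i=min(50*2^1,610)=100, bounds=[0,100]
  i=2: D_i=min(50*2^2,610)=200, bounds=[0,200]
  i=3: D_i=min(50*2^3,610)=400, bounds=[0,400]
  i=4: D_i=min(50*2^4,610)=610, bounds=[0,610]
  i=5: D_i=min(50*2^5,610)=610, bounds=[0,610]
  i=6: D_i=min(50*2^6,610)=610, bounds=[0,610]
  i=7: D_i=min(50*2^7,610)=610, bounds=[0,610]
  i=8: D_i=min(50*2^8,610)=610, bounds=[0,610]
  i=9: D_i=min(50*2^9,610)=610, bounds=[0,610]

Answer: [0,50] [0,100] [0,200] [0,400] [0,610] [0,610] [0,610] [0,610] [0,610] [0,610]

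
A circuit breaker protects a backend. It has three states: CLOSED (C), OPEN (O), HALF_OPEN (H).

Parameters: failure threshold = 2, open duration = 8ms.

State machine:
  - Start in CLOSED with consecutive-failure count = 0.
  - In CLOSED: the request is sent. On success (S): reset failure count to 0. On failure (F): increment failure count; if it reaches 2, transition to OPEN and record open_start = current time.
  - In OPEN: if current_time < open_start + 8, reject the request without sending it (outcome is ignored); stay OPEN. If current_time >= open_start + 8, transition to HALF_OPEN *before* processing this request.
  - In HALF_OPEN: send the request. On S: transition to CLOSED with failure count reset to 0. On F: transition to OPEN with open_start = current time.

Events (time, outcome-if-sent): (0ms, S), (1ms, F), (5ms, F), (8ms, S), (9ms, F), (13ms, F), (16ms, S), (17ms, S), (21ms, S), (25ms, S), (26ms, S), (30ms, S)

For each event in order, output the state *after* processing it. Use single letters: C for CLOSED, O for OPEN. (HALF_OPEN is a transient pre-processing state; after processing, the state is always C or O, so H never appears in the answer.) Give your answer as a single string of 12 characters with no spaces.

Answer: CCOOOOOOCCCC

Derivation:
State after each event:
  event#1 t=0ms outcome=S: state=CLOSED
  event#2 t=1ms outcome=F: state=CLOSED
  event#3 t=5ms outcome=F: state=OPEN
  event#4 t=8ms outcome=S: state=OPEN
  event#5 t=9ms outcome=F: state=OPEN
  event#6 t=13ms outcome=F: state=OPEN
  event#7 t=16ms outcome=S: state=OPEN
  event#8 t=17ms outcome=S: state=OPEN
  event#9 t=21ms outcome=S: state=CLOSED
  event#10 t=25ms outcome=S: state=CLOSED
  event#11 t=26ms outcome=S: state=CLOSED
  event#12 t=30ms outcome=S: state=CLOSED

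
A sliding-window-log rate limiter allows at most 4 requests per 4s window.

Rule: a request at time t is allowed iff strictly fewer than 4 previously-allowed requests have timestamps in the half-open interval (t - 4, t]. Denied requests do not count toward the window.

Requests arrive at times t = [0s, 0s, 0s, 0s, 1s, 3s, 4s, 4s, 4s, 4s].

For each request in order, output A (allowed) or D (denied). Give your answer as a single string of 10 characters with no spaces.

Tracking allowed requests in the window:
  req#1 t=0s: ALLOW
  req#2 t=0s: ALLOW
  req#3 t=0s: ALLOW
  req#4 t=0s: ALLOW
  req#5 t=1s: DENY
  req#6 t=3s: DENY
  req#7 t=4s: ALLOW
  req#8 t=4s: ALLOW
  req#9 t=4s: ALLOW
  req#10 t=4s: ALLOW

Answer: AAAADDAAAA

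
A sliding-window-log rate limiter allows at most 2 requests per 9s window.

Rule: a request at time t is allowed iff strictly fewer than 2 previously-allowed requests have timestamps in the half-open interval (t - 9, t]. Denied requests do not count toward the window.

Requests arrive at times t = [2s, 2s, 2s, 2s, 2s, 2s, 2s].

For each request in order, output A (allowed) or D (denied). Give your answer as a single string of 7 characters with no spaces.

Tracking allowed requests in the window:
  req#1 t=2s: ALLOW
  req#2 t=2s: ALLOW
  req#3 t=2s: DENY
  req#4 t=2s: DENY
  req#5 t=2s: DENY
  req#6 t=2s: DENY
  req#7 t=2s: DENY

Answer: AADDDDD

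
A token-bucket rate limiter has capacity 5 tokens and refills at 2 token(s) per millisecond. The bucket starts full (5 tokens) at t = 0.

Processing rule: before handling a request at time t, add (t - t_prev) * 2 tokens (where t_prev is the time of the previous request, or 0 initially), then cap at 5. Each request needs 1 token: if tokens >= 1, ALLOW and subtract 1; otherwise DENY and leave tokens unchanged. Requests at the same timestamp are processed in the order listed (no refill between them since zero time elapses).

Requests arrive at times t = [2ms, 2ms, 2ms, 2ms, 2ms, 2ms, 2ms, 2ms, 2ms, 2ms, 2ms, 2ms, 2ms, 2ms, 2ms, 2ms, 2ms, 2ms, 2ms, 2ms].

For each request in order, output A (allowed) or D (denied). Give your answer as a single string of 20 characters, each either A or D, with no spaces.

Answer: AAAAADDDDDDDDDDDDDDD

Derivation:
Simulating step by step:
  req#1 t=2ms: ALLOW
  req#2 t=2ms: ALLOW
  req#3 t=2ms: ALLOW
  req#4 t=2ms: ALLOW
  req#5 t=2ms: ALLOW
  req#6 t=2ms: DENY
  req#7 t=2ms: DENY
  req#8 t=2ms: DENY
  req#9 t=2ms: DENY
  req#10 t=2ms: DENY
  req#11 t=2ms: DENY
  req#12 t=2ms: DENY
  req#13 t=2ms: DENY
  req#14 t=2ms: DENY
  req#15 t=2ms: DENY
  req#16 t=2ms: DENY
  req#17 t=2ms: DENY
  req#18 t=2ms: DENY
  req#19 t=2ms: DENY
  req#20 t=2ms: DENY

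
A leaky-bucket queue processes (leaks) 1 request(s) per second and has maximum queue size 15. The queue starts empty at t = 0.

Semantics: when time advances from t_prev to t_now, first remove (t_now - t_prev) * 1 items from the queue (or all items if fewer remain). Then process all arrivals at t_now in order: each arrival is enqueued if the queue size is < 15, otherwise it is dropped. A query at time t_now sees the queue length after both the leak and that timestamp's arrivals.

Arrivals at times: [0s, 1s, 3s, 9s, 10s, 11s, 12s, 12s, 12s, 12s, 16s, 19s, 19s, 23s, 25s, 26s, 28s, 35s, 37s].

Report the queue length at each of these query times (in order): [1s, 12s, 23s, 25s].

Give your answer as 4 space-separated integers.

Queue lengths at query times:
  query t=1s: backlog = 1
  query t=12s: backlog = 4
  query t=23s: backlog = 1
  query t=25s: backlog = 1

Answer: 1 4 1 1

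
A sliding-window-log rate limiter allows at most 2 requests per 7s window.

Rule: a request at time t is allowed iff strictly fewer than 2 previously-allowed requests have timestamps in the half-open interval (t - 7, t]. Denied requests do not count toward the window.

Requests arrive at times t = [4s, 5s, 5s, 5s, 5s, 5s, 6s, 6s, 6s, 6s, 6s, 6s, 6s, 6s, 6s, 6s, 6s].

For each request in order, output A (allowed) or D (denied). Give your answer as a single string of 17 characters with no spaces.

Tracking allowed requests in the window:
  req#1 t=4s: ALLOW
  req#2 t=5s: ALLOW
  req#3 t=5s: DENY
  req#4 t=5s: DENY
  req#5 t=5s: DENY
  req#6 t=5s: DENY
  req#7 t=6s: DENY
  req#8 t=6s: DENY
  req#9 t=6s: DENY
  req#10 t=6s: DENY
  req#11 t=6s: DENY
  req#12 t=6s: DENY
  req#13 t=6s: DENY
  req#14 t=6s: DENY
  req#15 t=6s: DENY
  req#16 t=6s: DENY
  req#17 t=6s: DENY

Answer: AADDDDDDDDDDDDDDD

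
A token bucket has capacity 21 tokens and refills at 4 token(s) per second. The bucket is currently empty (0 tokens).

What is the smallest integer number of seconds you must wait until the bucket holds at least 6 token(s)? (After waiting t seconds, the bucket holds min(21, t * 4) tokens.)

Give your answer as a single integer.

Need t * 4 >= 6, so t >= 6/4.
Smallest integer t = ceil(6/4) = 2.

Answer: 2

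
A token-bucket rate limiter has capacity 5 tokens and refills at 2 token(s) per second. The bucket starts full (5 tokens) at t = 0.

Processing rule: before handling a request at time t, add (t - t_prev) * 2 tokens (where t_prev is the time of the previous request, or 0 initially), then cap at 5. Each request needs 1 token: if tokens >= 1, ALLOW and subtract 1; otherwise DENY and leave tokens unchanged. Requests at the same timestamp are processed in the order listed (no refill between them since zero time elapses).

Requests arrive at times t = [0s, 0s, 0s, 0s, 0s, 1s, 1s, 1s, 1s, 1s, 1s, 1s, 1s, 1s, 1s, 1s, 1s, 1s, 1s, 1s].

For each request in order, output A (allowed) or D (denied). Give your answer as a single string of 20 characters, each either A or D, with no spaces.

Simulating step by step:
  req#1 t=0s: ALLOW
  req#2 t=0s: ALLOW
  req#3 t=0s: ALLOW
  req#4 t=0s: ALLOW
  req#5 t=0s: ALLOW
  req#6 t=1s: ALLOW
  req#7 t=1s: ALLOW
  req#8 t=1s: DENY
  req#9 t=1s: DENY
  req#10 t=1s: DENY
  req#11 t=1s: DENY
  req#12 t=1s: DENY
  req#13 t=1s: DENY
  req#14 t=1s: DENY
  req#15 t=1s: DENY
  req#16 t=1s: DENY
  req#17 t=1s: DENY
  req#18 t=1s: DENY
  req#19 t=1s: DENY
  req#20 t=1s: DENY

Answer: AAAAAAADDDDDDDDDDDDD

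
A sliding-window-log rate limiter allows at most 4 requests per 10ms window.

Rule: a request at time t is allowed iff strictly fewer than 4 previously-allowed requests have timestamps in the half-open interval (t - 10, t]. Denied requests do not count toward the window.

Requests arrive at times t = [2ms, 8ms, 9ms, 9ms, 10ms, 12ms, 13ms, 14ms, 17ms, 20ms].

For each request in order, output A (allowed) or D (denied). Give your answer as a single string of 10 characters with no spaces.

Tracking allowed requests in the window:
  req#1 t=2ms: ALLOW
  req#2 t=8ms: ALLOW
  req#3 t=9ms: ALLOW
  req#4 t=9ms: ALLOW
  req#5 t=10ms: DENY
  req#6 t=12ms: ALLOW
  req#7 t=13ms: DENY
  req#8 t=14ms: DENY
  req#9 t=17ms: DENY
  req#10 t=20ms: ALLOW

Answer: AAAADADDDA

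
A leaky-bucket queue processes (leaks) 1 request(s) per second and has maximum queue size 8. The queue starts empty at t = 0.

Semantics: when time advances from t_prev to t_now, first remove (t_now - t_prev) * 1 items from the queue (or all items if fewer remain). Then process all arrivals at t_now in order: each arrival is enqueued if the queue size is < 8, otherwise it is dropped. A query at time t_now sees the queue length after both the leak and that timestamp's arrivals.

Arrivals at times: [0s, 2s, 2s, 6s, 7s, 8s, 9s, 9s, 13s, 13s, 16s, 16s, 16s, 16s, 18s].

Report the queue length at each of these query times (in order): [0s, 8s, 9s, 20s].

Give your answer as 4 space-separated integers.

Answer: 1 1 2 1

Derivation:
Queue lengths at query times:
  query t=0s: backlog = 1
  query t=8s: backlog = 1
  query t=9s: backlog = 2
  query t=20s: backlog = 1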